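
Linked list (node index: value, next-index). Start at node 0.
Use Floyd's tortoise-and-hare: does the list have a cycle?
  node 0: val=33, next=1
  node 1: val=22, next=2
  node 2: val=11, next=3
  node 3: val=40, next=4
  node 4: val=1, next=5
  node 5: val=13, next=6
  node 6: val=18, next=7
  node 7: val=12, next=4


Floyd's tortoise (slow, +1) and hare (fast, +2):
  init: slow=0, fast=0
  step 1: slow=1, fast=2
  step 2: slow=2, fast=4
  step 3: slow=3, fast=6
  step 4: slow=4, fast=4
  slow == fast at node 4: cycle detected

Cycle: yes


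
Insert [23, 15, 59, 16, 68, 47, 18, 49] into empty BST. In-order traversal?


Insert 23: root
Insert 15: L from 23
Insert 59: R from 23
Insert 16: L from 23 -> R from 15
Insert 68: R from 23 -> R from 59
Insert 47: R from 23 -> L from 59
Insert 18: L from 23 -> R from 15 -> R from 16
Insert 49: R from 23 -> L from 59 -> R from 47

In-order: [15, 16, 18, 23, 47, 49, 59, 68]


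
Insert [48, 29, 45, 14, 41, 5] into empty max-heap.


Insert 48: [48]
Insert 29: [48, 29]
Insert 45: [48, 29, 45]
Insert 14: [48, 29, 45, 14]
Insert 41: [48, 41, 45, 14, 29]
Insert 5: [48, 41, 45, 14, 29, 5]

Final heap: [48, 41, 45, 14, 29, 5]


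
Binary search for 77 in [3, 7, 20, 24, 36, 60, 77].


Step 1: lo=0, hi=6, mid=3, val=24
Step 2: lo=4, hi=6, mid=5, val=60
Step 3: lo=6, hi=6, mid=6, val=77

Found at index 6


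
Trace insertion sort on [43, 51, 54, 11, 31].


Initial: [43, 51, 54, 11, 31]
Insert 51: [43, 51, 54, 11, 31]
Insert 54: [43, 51, 54, 11, 31]
Insert 11: [11, 43, 51, 54, 31]
Insert 31: [11, 31, 43, 51, 54]

Sorted: [11, 31, 43, 51, 54]


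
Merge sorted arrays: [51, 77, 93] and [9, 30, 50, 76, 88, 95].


Take 9 from B
Take 30 from B
Take 50 from B
Take 51 from A
Take 76 from B
Take 77 from A
Take 88 from B
Take 93 from A

Merged: [9, 30, 50, 51, 76, 77, 88, 93, 95]


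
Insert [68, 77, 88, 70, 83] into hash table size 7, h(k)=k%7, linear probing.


Insert 68: h=5 -> slot 5
Insert 77: h=0 -> slot 0
Insert 88: h=4 -> slot 4
Insert 70: h=0, 1 probes -> slot 1
Insert 83: h=6 -> slot 6

Table: [77, 70, None, None, 88, 68, 83]


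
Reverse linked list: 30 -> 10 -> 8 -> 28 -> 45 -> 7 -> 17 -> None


Step 1: curr=30, set curr.next=prev(None) | reversed so far: 30
Step 2: curr=10, set curr.next=prev(30) | reversed so far: 10 -> 30
Step 3: curr=8, set curr.next=prev(10) | reversed so far: 8 -> 10 -> 30
Step 4: curr=28, set curr.next=prev(8) | reversed so far: 28 -> 8 -> 10 -> 30
Step 5: curr=45, set curr.next=prev(28) | reversed so far: 45 -> 28 -> 8 -> 10 -> 30
Step 6: curr=7, set curr.next=prev(45) | reversed so far: 7 -> 45 -> 28 -> 8 -> 10 -> 30
Step 7: curr=17, set curr.next=prev(7) | reversed so far: 17 -> 7 -> 45 -> 28 -> 8 -> 10 -> 30

17 -> 7 -> 45 -> 28 -> 8 -> 10 -> 30 -> None


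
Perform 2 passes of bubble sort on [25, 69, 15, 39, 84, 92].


Initial: [25, 69, 15, 39, 84, 92]
Pass 1: [25, 15, 39, 69, 84, 92] (2 swaps)
Pass 2: [15, 25, 39, 69, 84, 92] (1 swaps)

After 2 passes: [15, 25, 39, 69, 84, 92]


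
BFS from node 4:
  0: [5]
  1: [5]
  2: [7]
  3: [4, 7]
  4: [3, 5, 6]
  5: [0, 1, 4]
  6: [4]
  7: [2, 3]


Visit 4, enqueue [3, 5, 6]
Visit 3, enqueue [7]
Visit 5, enqueue [0, 1]
Visit 6, enqueue []
Visit 7, enqueue [2]
Visit 0, enqueue []
Visit 1, enqueue []
Visit 2, enqueue []

BFS order: [4, 3, 5, 6, 7, 0, 1, 2]


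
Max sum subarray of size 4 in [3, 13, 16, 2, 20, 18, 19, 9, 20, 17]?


[0:4]: 34
[1:5]: 51
[2:6]: 56
[3:7]: 59
[4:8]: 66
[5:9]: 66
[6:10]: 65

Max: 66 at [4:8]


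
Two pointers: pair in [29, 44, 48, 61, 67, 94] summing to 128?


lo=0(29)+hi=5(94)=123
lo=1(44)+hi=5(94)=138
lo=1(44)+hi=4(67)=111
lo=2(48)+hi=4(67)=115
lo=3(61)+hi=4(67)=128

Yes: 61+67=128


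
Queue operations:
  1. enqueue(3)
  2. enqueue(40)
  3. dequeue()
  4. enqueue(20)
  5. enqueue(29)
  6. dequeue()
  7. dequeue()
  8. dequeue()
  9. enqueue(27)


enqueue(3) -> [3]
enqueue(40) -> [3, 40]
dequeue()->3, [40]
enqueue(20) -> [40, 20]
enqueue(29) -> [40, 20, 29]
dequeue()->40, [20, 29]
dequeue()->20, [29]
dequeue()->29, []
enqueue(27) -> [27]

Final queue: [27]


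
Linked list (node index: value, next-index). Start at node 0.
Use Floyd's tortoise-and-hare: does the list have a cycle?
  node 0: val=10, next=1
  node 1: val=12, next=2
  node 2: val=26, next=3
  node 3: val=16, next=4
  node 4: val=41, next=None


Floyd's tortoise (slow, +1) and hare (fast, +2):
  init: slow=0, fast=0
  step 1: slow=1, fast=2
  step 2: slow=2, fast=4
  step 3: fast -> None, no cycle

Cycle: no


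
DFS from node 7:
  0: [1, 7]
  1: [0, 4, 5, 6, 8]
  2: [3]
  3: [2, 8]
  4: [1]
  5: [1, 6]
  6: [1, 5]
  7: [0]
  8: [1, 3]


Visit 7, push [0]
Visit 0, push [1]
Visit 1, push [8, 6, 5, 4]
Visit 4, push []
Visit 5, push [6]
Visit 6, push []
Visit 8, push [3]
Visit 3, push [2]
Visit 2, push []

DFS order: [7, 0, 1, 4, 5, 6, 8, 3, 2]


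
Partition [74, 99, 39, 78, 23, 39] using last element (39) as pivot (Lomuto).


Pivot: 39
  39 <= 39: swap -> [39, 99, 74, 78, 23, 39]
  23 <= 39: swap -> [39, 23, 74, 78, 99, 39]
Place pivot at 2: [39, 23, 39, 78, 99, 74]

Partitioned: [39, 23, 39, 78, 99, 74]


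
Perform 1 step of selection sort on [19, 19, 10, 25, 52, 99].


Initial: [19, 19, 10, 25, 52, 99]
Step 1: min=10 at 2
  Swap: [10, 19, 19, 25, 52, 99]

After 1 step: [10, 19, 19, 25, 52, 99]


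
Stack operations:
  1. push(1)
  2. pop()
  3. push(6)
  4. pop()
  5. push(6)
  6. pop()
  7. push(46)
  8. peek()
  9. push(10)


push(1) -> [1]
pop()->1, []
push(6) -> [6]
pop()->6, []
push(6) -> [6]
pop()->6, []
push(46) -> [46]
peek()->46
push(10) -> [46, 10]

Final stack: [46, 10]


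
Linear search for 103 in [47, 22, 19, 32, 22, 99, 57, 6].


i=0: 47!=103
i=1: 22!=103
i=2: 19!=103
i=3: 32!=103
i=4: 22!=103
i=5: 99!=103
i=6: 57!=103
i=7: 6!=103

Not found, 8 comps


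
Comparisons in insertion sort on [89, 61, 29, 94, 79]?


Algorithm: insertion sort
Input: [89, 61, 29, 94, 79]
Sorted: [29, 61, 79, 89, 94]

7


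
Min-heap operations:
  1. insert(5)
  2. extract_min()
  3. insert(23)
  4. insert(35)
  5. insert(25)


insert(5) -> [5]
extract_min()->5, []
insert(23) -> [23]
insert(35) -> [23, 35]
insert(25) -> [23, 35, 25]

Final heap: [23, 35, 25]


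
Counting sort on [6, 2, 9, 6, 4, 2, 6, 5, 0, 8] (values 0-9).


Input: [6, 2, 9, 6, 4, 2, 6, 5, 0, 8]
Counts: [1, 0, 2, 0, 1, 1, 3, 0, 1, 1]

Sorted: [0, 2, 2, 4, 5, 6, 6, 6, 8, 9]


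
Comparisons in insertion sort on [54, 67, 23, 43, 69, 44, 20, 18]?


Algorithm: insertion sort
Input: [54, 67, 23, 43, 69, 44, 20, 18]
Sorted: [18, 20, 23, 43, 44, 54, 67, 69]

24


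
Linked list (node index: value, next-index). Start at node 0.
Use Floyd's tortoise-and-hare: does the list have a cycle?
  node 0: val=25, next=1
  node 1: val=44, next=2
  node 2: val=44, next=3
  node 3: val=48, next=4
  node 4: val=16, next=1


Floyd's tortoise (slow, +1) and hare (fast, +2):
  init: slow=0, fast=0
  step 1: slow=1, fast=2
  step 2: slow=2, fast=4
  step 3: slow=3, fast=2
  step 4: slow=4, fast=4
  slow == fast at node 4: cycle detected

Cycle: yes


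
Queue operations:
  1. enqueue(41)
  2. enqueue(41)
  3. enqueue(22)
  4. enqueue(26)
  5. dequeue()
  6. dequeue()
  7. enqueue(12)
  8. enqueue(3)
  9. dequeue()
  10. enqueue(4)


enqueue(41) -> [41]
enqueue(41) -> [41, 41]
enqueue(22) -> [41, 41, 22]
enqueue(26) -> [41, 41, 22, 26]
dequeue()->41, [41, 22, 26]
dequeue()->41, [22, 26]
enqueue(12) -> [22, 26, 12]
enqueue(3) -> [22, 26, 12, 3]
dequeue()->22, [26, 12, 3]
enqueue(4) -> [26, 12, 3, 4]

Final queue: [26, 12, 3, 4]


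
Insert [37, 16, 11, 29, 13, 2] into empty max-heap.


Insert 37: [37]
Insert 16: [37, 16]
Insert 11: [37, 16, 11]
Insert 29: [37, 29, 11, 16]
Insert 13: [37, 29, 11, 16, 13]
Insert 2: [37, 29, 11, 16, 13, 2]

Final heap: [37, 29, 11, 16, 13, 2]


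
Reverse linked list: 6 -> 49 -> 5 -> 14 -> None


Step 1: curr=6, set curr.next=prev(None) | reversed so far: 6
Step 2: curr=49, set curr.next=prev(6) | reversed so far: 49 -> 6
Step 3: curr=5, set curr.next=prev(49) | reversed so far: 5 -> 49 -> 6
Step 4: curr=14, set curr.next=prev(5) | reversed so far: 14 -> 5 -> 49 -> 6

14 -> 5 -> 49 -> 6 -> None


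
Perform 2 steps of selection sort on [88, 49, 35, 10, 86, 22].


Initial: [88, 49, 35, 10, 86, 22]
Step 1: min=10 at 3
  Swap: [10, 49, 35, 88, 86, 22]
Step 2: min=22 at 5
  Swap: [10, 22, 35, 88, 86, 49]

After 2 steps: [10, 22, 35, 88, 86, 49]


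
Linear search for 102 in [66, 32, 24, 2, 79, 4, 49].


i=0: 66!=102
i=1: 32!=102
i=2: 24!=102
i=3: 2!=102
i=4: 79!=102
i=5: 4!=102
i=6: 49!=102

Not found, 7 comps


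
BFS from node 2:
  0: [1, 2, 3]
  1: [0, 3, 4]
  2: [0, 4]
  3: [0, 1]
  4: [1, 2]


Visit 2, enqueue [0, 4]
Visit 0, enqueue [1, 3]
Visit 4, enqueue []
Visit 1, enqueue []
Visit 3, enqueue []

BFS order: [2, 0, 4, 1, 3]


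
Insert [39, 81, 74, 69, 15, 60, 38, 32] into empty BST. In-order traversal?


Insert 39: root
Insert 81: R from 39
Insert 74: R from 39 -> L from 81
Insert 69: R from 39 -> L from 81 -> L from 74
Insert 15: L from 39
Insert 60: R from 39 -> L from 81 -> L from 74 -> L from 69
Insert 38: L from 39 -> R from 15
Insert 32: L from 39 -> R from 15 -> L from 38

In-order: [15, 32, 38, 39, 60, 69, 74, 81]


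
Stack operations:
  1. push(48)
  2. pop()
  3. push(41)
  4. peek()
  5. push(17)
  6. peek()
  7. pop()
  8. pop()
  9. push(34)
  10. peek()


push(48) -> [48]
pop()->48, []
push(41) -> [41]
peek()->41
push(17) -> [41, 17]
peek()->17
pop()->17, [41]
pop()->41, []
push(34) -> [34]
peek()->34

Final stack: [34]


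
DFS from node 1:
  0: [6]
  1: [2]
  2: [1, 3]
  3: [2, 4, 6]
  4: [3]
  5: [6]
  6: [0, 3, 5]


Visit 1, push [2]
Visit 2, push [3]
Visit 3, push [6, 4]
Visit 4, push []
Visit 6, push [5, 0]
Visit 0, push []
Visit 5, push []

DFS order: [1, 2, 3, 4, 6, 0, 5]


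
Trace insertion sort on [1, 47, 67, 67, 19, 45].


Initial: [1, 47, 67, 67, 19, 45]
Insert 47: [1, 47, 67, 67, 19, 45]
Insert 67: [1, 47, 67, 67, 19, 45]
Insert 67: [1, 47, 67, 67, 19, 45]
Insert 19: [1, 19, 47, 67, 67, 45]
Insert 45: [1, 19, 45, 47, 67, 67]

Sorted: [1, 19, 45, 47, 67, 67]


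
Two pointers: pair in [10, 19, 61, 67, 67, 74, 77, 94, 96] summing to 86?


lo=0(10)+hi=8(96)=106
lo=0(10)+hi=7(94)=104
lo=0(10)+hi=6(77)=87
lo=0(10)+hi=5(74)=84
lo=1(19)+hi=5(74)=93
lo=1(19)+hi=4(67)=86

Yes: 19+67=86


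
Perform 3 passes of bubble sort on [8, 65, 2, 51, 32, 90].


Initial: [8, 65, 2, 51, 32, 90]
Pass 1: [8, 2, 51, 32, 65, 90] (3 swaps)
Pass 2: [2, 8, 32, 51, 65, 90] (2 swaps)
Pass 3: [2, 8, 32, 51, 65, 90] (0 swaps)

After 3 passes: [2, 8, 32, 51, 65, 90]


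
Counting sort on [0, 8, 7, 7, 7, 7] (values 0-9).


Input: [0, 8, 7, 7, 7, 7]
Counts: [1, 0, 0, 0, 0, 0, 0, 4, 1, 0]

Sorted: [0, 7, 7, 7, 7, 8]


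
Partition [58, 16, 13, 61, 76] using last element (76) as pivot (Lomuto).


Pivot: 76
  58 <= 76: advance i (no swap)
  16 <= 76: advance i (no swap)
  13 <= 76: advance i (no swap)
  61 <= 76: advance i (no swap)
Place pivot at 4: [58, 16, 13, 61, 76]

Partitioned: [58, 16, 13, 61, 76]


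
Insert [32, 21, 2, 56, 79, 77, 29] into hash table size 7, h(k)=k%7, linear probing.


Insert 32: h=4 -> slot 4
Insert 21: h=0 -> slot 0
Insert 2: h=2 -> slot 2
Insert 56: h=0, 1 probes -> slot 1
Insert 79: h=2, 1 probes -> slot 3
Insert 77: h=0, 5 probes -> slot 5
Insert 29: h=1, 5 probes -> slot 6

Table: [21, 56, 2, 79, 32, 77, 29]


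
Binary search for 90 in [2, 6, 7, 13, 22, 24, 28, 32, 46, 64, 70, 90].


Step 1: lo=0, hi=11, mid=5, val=24
Step 2: lo=6, hi=11, mid=8, val=46
Step 3: lo=9, hi=11, mid=10, val=70
Step 4: lo=11, hi=11, mid=11, val=90

Found at index 11


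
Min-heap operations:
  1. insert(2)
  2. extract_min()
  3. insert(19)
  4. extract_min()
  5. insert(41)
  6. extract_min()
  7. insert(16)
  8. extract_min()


insert(2) -> [2]
extract_min()->2, []
insert(19) -> [19]
extract_min()->19, []
insert(41) -> [41]
extract_min()->41, []
insert(16) -> [16]
extract_min()->16, []

Final heap: []


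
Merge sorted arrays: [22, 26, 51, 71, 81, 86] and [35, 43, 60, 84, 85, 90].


Take 22 from A
Take 26 from A
Take 35 from B
Take 43 from B
Take 51 from A
Take 60 from B
Take 71 from A
Take 81 from A
Take 84 from B
Take 85 from B
Take 86 from A

Merged: [22, 26, 35, 43, 51, 60, 71, 81, 84, 85, 86, 90]


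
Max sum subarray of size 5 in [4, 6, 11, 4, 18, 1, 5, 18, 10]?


[0:5]: 43
[1:6]: 40
[2:7]: 39
[3:8]: 46
[4:9]: 52

Max: 52 at [4:9]


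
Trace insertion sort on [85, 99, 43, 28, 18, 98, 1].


Initial: [85, 99, 43, 28, 18, 98, 1]
Insert 99: [85, 99, 43, 28, 18, 98, 1]
Insert 43: [43, 85, 99, 28, 18, 98, 1]
Insert 28: [28, 43, 85, 99, 18, 98, 1]
Insert 18: [18, 28, 43, 85, 99, 98, 1]
Insert 98: [18, 28, 43, 85, 98, 99, 1]
Insert 1: [1, 18, 28, 43, 85, 98, 99]

Sorted: [1, 18, 28, 43, 85, 98, 99]


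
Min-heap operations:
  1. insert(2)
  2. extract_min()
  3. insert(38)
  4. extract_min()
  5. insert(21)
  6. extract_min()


insert(2) -> [2]
extract_min()->2, []
insert(38) -> [38]
extract_min()->38, []
insert(21) -> [21]
extract_min()->21, []

Final heap: []


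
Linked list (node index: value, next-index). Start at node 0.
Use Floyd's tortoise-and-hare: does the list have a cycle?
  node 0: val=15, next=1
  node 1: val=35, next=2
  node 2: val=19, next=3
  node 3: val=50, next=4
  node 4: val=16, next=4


Floyd's tortoise (slow, +1) and hare (fast, +2):
  init: slow=0, fast=0
  step 1: slow=1, fast=2
  step 2: slow=2, fast=4
  step 3: slow=3, fast=4
  step 4: slow=4, fast=4
  slow == fast at node 4: cycle detected

Cycle: yes


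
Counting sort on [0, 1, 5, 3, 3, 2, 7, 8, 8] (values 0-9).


Input: [0, 1, 5, 3, 3, 2, 7, 8, 8]
Counts: [1, 1, 1, 2, 0, 1, 0, 1, 2, 0]

Sorted: [0, 1, 2, 3, 3, 5, 7, 8, 8]


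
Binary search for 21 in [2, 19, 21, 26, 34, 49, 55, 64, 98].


Step 1: lo=0, hi=8, mid=4, val=34
Step 2: lo=0, hi=3, mid=1, val=19
Step 3: lo=2, hi=3, mid=2, val=21

Found at index 2


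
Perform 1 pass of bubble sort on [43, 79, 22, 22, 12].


Initial: [43, 79, 22, 22, 12]
Pass 1: [43, 22, 22, 12, 79] (3 swaps)

After 1 pass: [43, 22, 22, 12, 79]


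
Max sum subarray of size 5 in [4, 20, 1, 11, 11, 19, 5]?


[0:5]: 47
[1:6]: 62
[2:7]: 47

Max: 62 at [1:6]


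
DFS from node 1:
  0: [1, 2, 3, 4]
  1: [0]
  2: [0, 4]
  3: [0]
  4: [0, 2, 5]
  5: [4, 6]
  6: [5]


Visit 1, push [0]
Visit 0, push [4, 3, 2]
Visit 2, push [4]
Visit 4, push [5]
Visit 5, push [6]
Visit 6, push []
Visit 3, push []

DFS order: [1, 0, 2, 4, 5, 6, 3]


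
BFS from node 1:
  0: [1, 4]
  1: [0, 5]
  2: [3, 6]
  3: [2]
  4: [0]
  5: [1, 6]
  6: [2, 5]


Visit 1, enqueue [0, 5]
Visit 0, enqueue [4]
Visit 5, enqueue [6]
Visit 4, enqueue []
Visit 6, enqueue [2]
Visit 2, enqueue [3]
Visit 3, enqueue []

BFS order: [1, 0, 5, 4, 6, 2, 3]


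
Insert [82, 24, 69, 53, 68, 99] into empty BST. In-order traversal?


Insert 82: root
Insert 24: L from 82
Insert 69: L from 82 -> R from 24
Insert 53: L from 82 -> R from 24 -> L from 69
Insert 68: L from 82 -> R from 24 -> L from 69 -> R from 53
Insert 99: R from 82

In-order: [24, 53, 68, 69, 82, 99]


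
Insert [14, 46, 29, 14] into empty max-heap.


Insert 14: [14]
Insert 46: [46, 14]
Insert 29: [46, 14, 29]
Insert 14: [46, 14, 29, 14]

Final heap: [46, 14, 29, 14]


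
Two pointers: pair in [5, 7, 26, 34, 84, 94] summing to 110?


lo=0(5)+hi=5(94)=99
lo=1(7)+hi=5(94)=101
lo=2(26)+hi=5(94)=120
lo=2(26)+hi=4(84)=110

Yes: 26+84=110


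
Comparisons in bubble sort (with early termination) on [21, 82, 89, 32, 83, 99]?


Algorithm: bubble sort (with early termination)
Input: [21, 82, 89, 32, 83, 99]
Sorted: [21, 32, 82, 83, 89, 99]

12


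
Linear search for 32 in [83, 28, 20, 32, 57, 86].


i=0: 83!=32
i=1: 28!=32
i=2: 20!=32
i=3: 32==32 found!

Found at 3, 4 comps


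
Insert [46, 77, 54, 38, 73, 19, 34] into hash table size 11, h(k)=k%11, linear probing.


Insert 46: h=2 -> slot 2
Insert 77: h=0 -> slot 0
Insert 54: h=10 -> slot 10
Insert 38: h=5 -> slot 5
Insert 73: h=7 -> slot 7
Insert 19: h=8 -> slot 8
Insert 34: h=1 -> slot 1

Table: [77, 34, 46, None, None, 38, None, 73, 19, None, 54]


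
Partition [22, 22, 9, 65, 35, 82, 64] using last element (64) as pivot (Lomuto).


Pivot: 64
  22 <= 64: advance i (no swap)
  22 <= 64: advance i (no swap)
  9 <= 64: advance i (no swap)
  35 <= 64: swap -> [22, 22, 9, 35, 65, 82, 64]
Place pivot at 4: [22, 22, 9, 35, 64, 82, 65]

Partitioned: [22, 22, 9, 35, 64, 82, 65]


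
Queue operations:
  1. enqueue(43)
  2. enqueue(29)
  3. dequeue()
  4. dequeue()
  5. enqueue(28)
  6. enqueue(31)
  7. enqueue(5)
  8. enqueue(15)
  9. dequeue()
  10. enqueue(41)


enqueue(43) -> [43]
enqueue(29) -> [43, 29]
dequeue()->43, [29]
dequeue()->29, []
enqueue(28) -> [28]
enqueue(31) -> [28, 31]
enqueue(5) -> [28, 31, 5]
enqueue(15) -> [28, 31, 5, 15]
dequeue()->28, [31, 5, 15]
enqueue(41) -> [31, 5, 15, 41]

Final queue: [31, 5, 15, 41]


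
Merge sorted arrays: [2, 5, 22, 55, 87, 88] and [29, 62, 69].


Take 2 from A
Take 5 from A
Take 22 from A
Take 29 from B
Take 55 from A
Take 62 from B
Take 69 from B

Merged: [2, 5, 22, 29, 55, 62, 69, 87, 88]


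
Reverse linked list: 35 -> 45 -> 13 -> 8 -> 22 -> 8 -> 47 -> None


Step 1: curr=35, set curr.next=prev(None) | reversed so far: 35
Step 2: curr=45, set curr.next=prev(35) | reversed so far: 45 -> 35
Step 3: curr=13, set curr.next=prev(45) | reversed so far: 13 -> 45 -> 35
Step 4: curr=8, set curr.next=prev(13) | reversed so far: 8 -> 13 -> 45 -> 35
Step 5: curr=22, set curr.next=prev(8) | reversed so far: 22 -> 8 -> 13 -> 45 -> 35
Step 6: curr=8, set curr.next=prev(22) | reversed so far: 8 -> 22 -> 8 -> 13 -> 45 -> 35
Step 7: curr=47, set curr.next=prev(8) | reversed so far: 47 -> 8 -> 22 -> 8 -> 13 -> 45 -> 35

47 -> 8 -> 22 -> 8 -> 13 -> 45 -> 35 -> None


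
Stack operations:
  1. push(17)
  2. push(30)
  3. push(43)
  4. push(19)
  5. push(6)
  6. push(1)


push(17) -> [17]
push(30) -> [17, 30]
push(43) -> [17, 30, 43]
push(19) -> [17, 30, 43, 19]
push(6) -> [17, 30, 43, 19, 6]
push(1) -> [17, 30, 43, 19, 6, 1]

Final stack: [17, 30, 43, 19, 6, 1]


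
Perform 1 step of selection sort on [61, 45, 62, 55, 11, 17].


Initial: [61, 45, 62, 55, 11, 17]
Step 1: min=11 at 4
  Swap: [11, 45, 62, 55, 61, 17]

After 1 step: [11, 45, 62, 55, 61, 17]


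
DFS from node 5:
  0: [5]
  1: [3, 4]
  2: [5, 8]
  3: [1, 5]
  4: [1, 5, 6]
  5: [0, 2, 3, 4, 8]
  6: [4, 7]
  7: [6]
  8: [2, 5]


Visit 5, push [8, 4, 3, 2, 0]
Visit 0, push []
Visit 2, push [8]
Visit 8, push []
Visit 3, push [1]
Visit 1, push [4]
Visit 4, push [6]
Visit 6, push [7]
Visit 7, push []

DFS order: [5, 0, 2, 8, 3, 1, 4, 6, 7]


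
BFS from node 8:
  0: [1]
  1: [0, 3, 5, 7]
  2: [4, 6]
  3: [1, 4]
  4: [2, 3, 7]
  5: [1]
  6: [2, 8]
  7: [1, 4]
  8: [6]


Visit 8, enqueue [6]
Visit 6, enqueue [2]
Visit 2, enqueue [4]
Visit 4, enqueue [3, 7]
Visit 3, enqueue [1]
Visit 7, enqueue []
Visit 1, enqueue [0, 5]
Visit 0, enqueue []
Visit 5, enqueue []

BFS order: [8, 6, 2, 4, 3, 7, 1, 0, 5]


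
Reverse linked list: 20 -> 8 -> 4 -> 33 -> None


Step 1: curr=20, set curr.next=prev(None) | reversed so far: 20
Step 2: curr=8, set curr.next=prev(20) | reversed so far: 8 -> 20
Step 3: curr=4, set curr.next=prev(8) | reversed so far: 4 -> 8 -> 20
Step 4: curr=33, set curr.next=prev(4) | reversed so far: 33 -> 4 -> 8 -> 20

33 -> 4 -> 8 -> 20 -> None


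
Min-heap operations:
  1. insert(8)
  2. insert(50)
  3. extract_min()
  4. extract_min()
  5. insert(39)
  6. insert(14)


insert(8) -> [8]
insert(50) -> [8, 50]
extract_min()->8, [50]
extract_min()->50, []
insert(39) -> [39]
insert(14) -> [14, 39]

Final heap: [14, 39]


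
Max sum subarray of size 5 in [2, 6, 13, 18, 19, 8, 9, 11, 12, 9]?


[0:5]: 58
[1:6]: 64
[2:7]: 67
[3:8]: 65
[4:9]: 59
[5:10]: 49

Max: 67 at [2:7]


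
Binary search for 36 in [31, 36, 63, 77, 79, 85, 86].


Step 1: lo=0, hi=6, mid=3, val=77
Step 2: lo=0, hi=2, mid=1, val=36

Found at index 1


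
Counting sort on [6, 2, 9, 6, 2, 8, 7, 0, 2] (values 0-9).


Input: [6, 2, 9, 6, 2, 8, 7, 0, 2]
Counts: [1, 0, 3, 0, 0, 0, 2, 1, 1, 1]

Sorted: [0, 2, 2, 2, 6, 6, 7, 8, 9]


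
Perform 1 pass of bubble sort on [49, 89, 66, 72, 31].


Initial: [49, 89, 66, 72, 31]
Pass 1: [49, 66, 72, 31, 89] (3 swaps)

After 1 pass: [49, 66, 72, 31, 89]


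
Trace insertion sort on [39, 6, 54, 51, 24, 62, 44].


Initial: [39, 6, 54, 51, 24, 62, 44]
Insert 6: [6, 39, 54, 51, 24, 62, 44]
Insert 54: [6, 39, 54, 51, 24, 62, 44]
Insert 51: [6, 39, 51, 54, 24, 62, 44]
Insert 24: [6, 24, 39, 51, 54, 62, 44]
Insert 62: [6, 24, 39, 51, 54, 62, 44]
Insert 44: [6, 24, 39, 44, 51, 54, 62]

Sorted: [6, 24, 39, 44, 51, 54, 62]


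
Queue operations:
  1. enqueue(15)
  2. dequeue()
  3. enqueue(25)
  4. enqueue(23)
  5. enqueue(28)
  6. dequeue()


enqueue(15) -> [15]
dequeue()->15, []
enqueue(25) -> [25]
enqueue(23) -> [25, 23]
enqueue(28) -> [25, 23, 28]
dequeue()->25, [23, 28]

Final queue: [23, 28]


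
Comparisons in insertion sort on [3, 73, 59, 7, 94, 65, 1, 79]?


Algorithm: insertion sort
Input: [3, 73, 59, 7, 94, 65, 1, 79]
Sorted: [1, 3, 7, 59, 65, 73, 79, 94]

18


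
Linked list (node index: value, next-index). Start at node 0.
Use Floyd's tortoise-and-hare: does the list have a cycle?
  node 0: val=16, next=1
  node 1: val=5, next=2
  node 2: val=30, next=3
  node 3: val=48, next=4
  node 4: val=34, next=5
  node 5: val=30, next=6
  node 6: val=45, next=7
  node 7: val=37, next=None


Floyd's tortoise (slow, +1) and hare (fast, +2):
  init: slow=0, fast=0
  step 1: slow=1, fast=2
  step 2: slow=2, fast=4
  step 3: slow=3, fast=6
  step 4: fast 6->7->None, no cycle

Cycle: no


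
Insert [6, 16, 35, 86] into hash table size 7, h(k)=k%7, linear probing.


Insert 6: h=6 -> slot 6
Insert 16: h=2 -> slot 2
Insert 35: h=0 -> slot 0
Insert 86: h=2, 1 probes -> slot 3

Table: [35, None, 16, 86, None, None, 6]


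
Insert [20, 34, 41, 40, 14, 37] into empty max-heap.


Insert 20: [20]
Insert 34: [34, 20]
Insert 41: [41, 20, 34]
Insert 40: [41, 40, 34, 20]
Insert 14: [41, 40, 34, 20, 14]
Insert 37: [41, 40, 37, 20, 14, 34]

Final heap: [41, 40, 37, 20, 14, 34]


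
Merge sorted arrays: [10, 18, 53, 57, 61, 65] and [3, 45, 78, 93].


Take 3 from B
Take 10 from A
Take 18 from A
Take 45 from B
Take 53 from A
Take 57 from A
Take 61 from A
Take 65 from A

Merged: [3, 10, 18, 45, 53, 57, 61, 65, 78, 93]


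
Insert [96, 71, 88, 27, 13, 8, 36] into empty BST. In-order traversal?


Insert 96: root
Insert 71: L from 96
Insert 88: L from 96 -> R from 71
Insert 27: L from 96 -> L from 71
Insert 13: L from 96 -> L from 71 -> L from 27
Insert 8: L from 96 -> L from 71 -> L from 27 -> L from 13
Insert 36: L from 96 -> L from 71 -> R from 27

In-order: [8, 13, 27, 36, 71, 88, 96]


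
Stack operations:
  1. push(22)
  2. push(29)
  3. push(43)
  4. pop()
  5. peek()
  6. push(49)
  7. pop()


push(22) -> [22]
push(29) -> [22, 29]
push(43) -> [22, 29, 43]
pop()->43, [22, 29]
peek()->29
push(49) -> [22, 29, 49]
pop()->49, [22, 29]

Final stack: [22, 29]


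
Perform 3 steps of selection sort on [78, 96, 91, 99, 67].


Initial: [78, 96, 91, 99, 67]
Step 1: min=67 at 4
  Swap: [67, 96, 91, 99, 78]
Step 2: min=78 at 4
  Swap: [67, 78, 91, 99, 96]
Step 3: min=91 at 2
  Swap: [67, 78, 91, 99, 96]

After 3 steps: [67, 78, 91, 99, 96]


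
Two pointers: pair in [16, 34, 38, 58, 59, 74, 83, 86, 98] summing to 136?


lo=0(16)+hi=8(98)=114
lo=1(34)+hi=8(98)=132
lo=2(38)+hi=8(98)=136

Yes: 38+98=136


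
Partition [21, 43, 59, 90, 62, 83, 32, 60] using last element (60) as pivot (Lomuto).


Pivot: 60
  21 <= 60: advance i (no swap)
  43 <= 60: advance i (no swap)
  59 <= 60: advance i (no swap)
  32 <= 60: swap -> [21, 43, 59, 32, 62, 83, 90, 60]
Place pivot at 4: [21, 43, 59, 32, 60, 83, 90, 62]

Partitioned: [21, 43, 59, 32, 60, 83, 90, 62]


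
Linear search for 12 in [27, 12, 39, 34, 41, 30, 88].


i=0: 27!=12
i=1: 12==12 found!

Found at 1, 2 comps


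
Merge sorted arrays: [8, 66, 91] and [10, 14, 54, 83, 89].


Take 8 from A
Take 10 from B
Take 14 from B
Take 54 from B
Take 66 from A
Take 83 from B
Take 89 from B

Merged: [8, 10, 14, 54, 66, 83, 89, 91]


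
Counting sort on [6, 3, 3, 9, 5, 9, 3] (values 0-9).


Input: [6, 3, 3, 9, 5, 9, 3]
Counts: [0, 0, 0, 3, 0, 1, 1, 0, 0, 2]

Sorted: [3, 3, 3, 5, 6, 9, 9]


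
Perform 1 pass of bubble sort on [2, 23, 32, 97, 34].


Initial: [2, 23, 32, 97, 34]
Pass 1: [2, 23, 32, 34, 97] (1 swaps)

After 1 pass: [2, 23, 32, 34, 97]


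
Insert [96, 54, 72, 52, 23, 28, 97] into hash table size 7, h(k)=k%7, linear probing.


Insert 96: h=5 -> slot 5
Insert 54: h=5, 1 probes -> slot 6
Insert 72: h=2 -> slot 2
Insert 52: h=3 -> slot 3
Insert 23: h=2, 2 probes -> slot 4
Insert 28: h=0 -> slot 0
Insert 97: h=6, 2 probes -> slot 1

Table: [28, 97, 72, 52, 23, 96, 54]


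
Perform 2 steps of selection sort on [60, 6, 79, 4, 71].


Initial: [60, 6, 79, 4, 71]
Step 1: min=4 at 3
  Swap: [4, 6, 79, 60, 71]
Step 2: min=6 at 1
  Swap: [4, 6, 79, 60, 71]

After 2 steps: [4, 6, 79, 60, 71]


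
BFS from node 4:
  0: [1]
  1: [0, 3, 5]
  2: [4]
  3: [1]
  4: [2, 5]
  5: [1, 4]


Visit 4, enqueue [2, 5]
Visit 2, enqueue []
Visit 5, enqueue [1]
Visit 1, enqueue [0, 3]
Visit 0, enqueue []
Visit 3, enqueue []

BFS order: [4, 2, 5, 1, 0, 3]


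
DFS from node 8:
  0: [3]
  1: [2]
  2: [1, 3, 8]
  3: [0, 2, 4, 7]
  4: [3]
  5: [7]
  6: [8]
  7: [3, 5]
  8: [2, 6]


Visit 8, push [6, 2]
Visit 2, push [3, 1]
Visit 1, push []
Visit 3, push [7, 4, 0]
Visit 0, push []
Visit 4, push []
Visit 7, push [5]
Visit 5, push []
Visit 6, push []

DFS order: [8, 2, 1, 3, 0, 4, 7, 5, 6]


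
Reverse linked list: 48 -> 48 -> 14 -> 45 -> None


Step 1: curr=48, set curr.next=prev(None) | reversed so far: 48
Step 2: curr=48, set curr.next=prev(48) | reversed so far: 48 -> 48
Step 3: curr=14, set curr.next=prev(48) | reversed so far: 14 -> 48 -> 48
Step 4: curr=45, set curr.next=prev(14) | reversed so far: 45 -> 14 -> 48 -> 48

45 -> 14 -> 48 -> 48 -> None


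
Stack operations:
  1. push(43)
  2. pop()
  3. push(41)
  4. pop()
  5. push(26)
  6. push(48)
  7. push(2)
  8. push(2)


push(43) -> [43]
pop()->43, []
push(41) -> [41]
pop()->41, []
push(26) -> [26]
push(48) -> [26, 48]
push(2) -> [26, 48, 2]
push(2) -> [26, 48, 2, 2]

Final stack: [26, 48, 2, 2]


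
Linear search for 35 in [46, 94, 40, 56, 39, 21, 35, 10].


i=0: 46!=35
i=1: 94!=35
i=2: 40!=35
i=3: 56!=35
i=4: 39!=35
i=5: 21!=35
i=6: 35==35 found!

Found at 6, 7 comps


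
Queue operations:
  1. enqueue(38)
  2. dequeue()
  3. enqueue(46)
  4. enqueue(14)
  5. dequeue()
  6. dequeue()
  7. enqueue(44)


enqueue(38) -> [38]
dequeue()->38, []
enqueue(46) -> [46]
enqueue(14) -> [46, 14]
dequeue()->46, [14]
dequeue()->14, []
enqueue(44) -> [44]

Final queue: [44]


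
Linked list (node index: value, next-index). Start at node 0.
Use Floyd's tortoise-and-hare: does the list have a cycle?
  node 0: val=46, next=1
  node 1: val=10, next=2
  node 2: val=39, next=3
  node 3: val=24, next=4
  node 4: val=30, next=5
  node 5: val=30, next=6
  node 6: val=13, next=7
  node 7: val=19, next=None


Floyd's tortoise (slow, +1) and hare (fast, +2):
  init: slow=0, fast=0
  step 1: slow=1, fast=2
  step 2: slow=2, fast=4
  step 3: slow=3, fast=6
  step 4: fast 6->7->None, no cycle

Cycle: no


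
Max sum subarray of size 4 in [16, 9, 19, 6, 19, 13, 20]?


[0:4]: 50
[1:5]: 53
[2:6]: 57
[3:7]: 58

Max: 58 at [3:7]


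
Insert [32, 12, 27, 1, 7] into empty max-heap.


Insert 32: [32]
Insert 12: [32, 12]
Insert 27: [32, 12, 27]
Insert 1: [32, 12, 27, 1]
Insert 7: [32, 12, 27, 1, 7]

Final heap: [32, 12, 27, 1, 7]


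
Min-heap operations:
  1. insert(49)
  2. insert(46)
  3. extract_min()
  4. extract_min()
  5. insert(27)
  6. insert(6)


insert(49) -> [49]
insert(46) -> [46, 49]
extract_min()->46, [49]
extract_min()->49, []
insert(27) -> [27]
insert(6) -> [6, 27]

Final heap: [6, 27]


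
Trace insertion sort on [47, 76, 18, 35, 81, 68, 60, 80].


Initial: [47, 76, 18, 35, 81, 68, 60, 80]
Insert 76: [47, 76, 18, 35, 81, 68, 60, 80]
Insert 18: [18, 47, 76, 35, 81, 68, 60, 80]
Insert 35: [18, 35, 47, 76, 81, 68, 60, 80]
Insert 81: [18, 35, 47, 76, 81, 68, 60, 80]
Insert 68: [18, 35, 47, 68, 76, 81, 60, 80]
Insert 60: [18, 35, 47, 60, 68, 76, 81, 80]
Insert 80: [18, 35, 47, 60, 68, 76, 80, 81]

Sorted: [18, 35, 47, 60, 68, 76, 80, 81]


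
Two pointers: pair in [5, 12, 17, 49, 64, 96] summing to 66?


lo=0(5)+hi=5(96)=101
lo=0(5)+hi=4(64)=69
lo=0(5)+hi=3(49)=54
lo=1(12)+hi=3(49)=61
lo=2(17)+hi=3(49)=66

Yes: 17+49=66


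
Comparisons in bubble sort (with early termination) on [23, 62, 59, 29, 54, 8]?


Algorithm: bubble sort (with early termination)
Input: [23, 62, 59, 29, 54, 8]
Sorted: [8, 23, 29, 54, 59, 62]

15


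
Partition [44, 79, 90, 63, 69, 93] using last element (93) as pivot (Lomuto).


Pivot: 93
  44 <= 93: advance i (no swap)
  79 <= 93: advance i (no swap)
  90 <= 93: advance i (no swap)
  63 <= 93: advance i (no swap)
  69 <= 93: advance i (no swap)
Place pivot at 5: [44, 79, 90, 63, 69, 93]

Partitioned: [44, 79, 90, 63, 69, 93]


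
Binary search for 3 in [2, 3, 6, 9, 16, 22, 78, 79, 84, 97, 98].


Step 1: lo=0, hi=10, mid=5, val=22
Step 2: lo=0, hi=4, mid=2, val=6
Step 3: lo=0, hi=1, mid=0, val=2
Step 4: lo=1, hi=1, mid=1, val=3

Found at index 1


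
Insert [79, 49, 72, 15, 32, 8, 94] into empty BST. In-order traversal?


Insert 79: root
Insert 49: L from 79
Insert 72: L from 79 -> R from 49
Insert 15: L from 79 -> L from 49
Insert 32: L from 79 -> L from 49 -> R from 15
Insert 8: L from 79 -> L from 49 -> L from 15
Insert 94: R from 79

In-order: [8, 15, 32, 49, 72, 79, 94]


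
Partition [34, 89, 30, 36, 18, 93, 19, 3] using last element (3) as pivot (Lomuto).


Pivot: 3
Place pivot at 0: [3, 89, 30, 36, 18, 93, 19, 34]

Partitioned: [3, 89, 30, 36, 18, 93, 19, 34]


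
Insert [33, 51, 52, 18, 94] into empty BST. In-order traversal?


Insert 33: root
Insert 51: R from 33
Insert 52: R from 33 -> R from 51
Insert 18: L from 33
Insert 94: R from 33 -> R from 51 -> R from 52

In-order: [18, 33, 51, 52, 94]


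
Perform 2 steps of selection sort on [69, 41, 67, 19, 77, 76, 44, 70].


Initial: [69, 41, 67, 19, 77, 76, 44, 70]
Step 1: min=19 at 3
  Swap: [19, 41, 67, 69, 77, 76, 44, 70]
Step 2: min=41 at 1
  Swap: [19, 41, 67, 69, 77, 76, 44, 70]

After 2 steps: [19, 41, 67, 69, 77, 76, 44, 70]


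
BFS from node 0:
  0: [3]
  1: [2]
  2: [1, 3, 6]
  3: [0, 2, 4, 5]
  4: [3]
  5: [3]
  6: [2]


Visit 0, enqueue [3]
Visit 3, enqueue [2, 4, 5]
Visit 2, enqueue [1, 6]
Visit 4, enqueue []
Visit 5, enqueue []
Visit 1, enqueue []
Visit 6, enqueue []

BFS order: [0, 3, 2, 4, 5, 1, 6]


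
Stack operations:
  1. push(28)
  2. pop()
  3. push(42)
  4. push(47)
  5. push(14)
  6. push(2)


push(28) -> [28]
pop()->28, []
push(42) -> [42]
push(47) -> [42, 47]
push(14) -> [42, 47, 14]
push(2) -> [42, 47, 14, 2]

Final stack: [42, 47, 14, 2]


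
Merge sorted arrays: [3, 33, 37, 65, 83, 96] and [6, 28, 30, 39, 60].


Take 3 from A
Take 6 from B
Take 28 from B
Take 30 from B
Take 33 from A
Take 37 from A
Take 39 from B
Take 60 from B

Merged: [3, 6, 28, 30, 33, 37, 39, 60, 65, 83, 96]


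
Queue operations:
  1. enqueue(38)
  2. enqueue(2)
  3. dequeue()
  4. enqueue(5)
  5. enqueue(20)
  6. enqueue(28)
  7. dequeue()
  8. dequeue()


enqueue(38) -> [38]
enqueue(2) -> [38, 2]
dequeue()->38, [2]
enqueue(5) -> [2, 5]
enqueue(20) -> [2, 5, 20]
enqueue(28) -> [2, 5, 20, 28]
dequeue()->2, [5, 20, 28]
dequeue()->5, [20, 28]

Final queue: [20, 28]


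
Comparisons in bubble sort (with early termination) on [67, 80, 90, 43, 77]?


Algorithm: bubble sort (with early termination)
Input: [67, 80, 90, 43, 77]
Sorted: [43, 67, 77, 80, 90]

10


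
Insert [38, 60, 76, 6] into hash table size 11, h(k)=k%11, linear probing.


Insert 38: h=5 -> slot 5
Insert 60: h=5, 1 probes -> slot 6
Insert 76: h=10 -> slot 10
Insert 6: h=6, 1 probes -> slot 7

Table: [None, None, None, None, None, 38, 60, 6, None, None, 76]


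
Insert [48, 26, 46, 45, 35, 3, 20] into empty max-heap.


Insert 48: [48]
Insert 26: [48, 26]
Insert 46: [48, 26, 46]
Insert 45: [48, 45, 46, 26]
Insert 35: [48, 45, 46, 26, 35]
Insert 3: [48, 45, 46, 26, 35, 3]
Insert 20: [48, 45, 46, 26, 35, 3, 20]

Final heap: [48, 45, 46, 26, 35, 3, 20]


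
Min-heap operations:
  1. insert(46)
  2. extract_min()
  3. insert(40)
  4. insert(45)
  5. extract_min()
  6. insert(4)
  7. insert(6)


insert(46) -> [46]
extract_min()->46, []
insert(40) -> [40]
insert(45) -> [40, 45]
extract_min()->40, [45]
insert(4) -> [4, 45]
insert(6) -> [4, 45, 6]

Final heap: [4, 45, 6]


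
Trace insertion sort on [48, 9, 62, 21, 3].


Initial: [48, 9, 62, 21, 3]
Insert 9: [9, 48, 62, 21, 3]
Insert 62: [9, 48, 62, 21, 3]
Insert 21: [9, 21, 48, 62, 3]
Insert 3: [3, 9, 21, 48, 62]

Sorted: [3, 9, 21, 48, 62]


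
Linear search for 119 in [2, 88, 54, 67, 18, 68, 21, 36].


i=0: 2!=119
i=1: 88!=119
i=2: 54!=119
i=3: 67!=119
i=4: 18!=119
i=5: 68!=119
i=6: 21!=119
i=7: 36!=119

Not found, 8 comps


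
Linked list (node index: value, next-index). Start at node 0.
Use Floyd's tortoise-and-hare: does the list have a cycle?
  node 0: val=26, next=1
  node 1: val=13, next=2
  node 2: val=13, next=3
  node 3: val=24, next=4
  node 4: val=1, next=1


Floyd's tortoise (slow, +1) and hare (fast, +2):
  init: slow=0, fast=0
  step 1: slow=1, fast=2
  step 2: slow=2, fast=4
  step 3: slow=3, fast=2
  step 4: slow=4, fast=4
  slow == fast at node 4: cycle detected

Cycle: yes


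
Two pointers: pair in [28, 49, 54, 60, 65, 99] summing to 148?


lo=0(28)+hi=5(99)=127
lo=1(49)+hi=5(99)=148

Yes: 49+99=148


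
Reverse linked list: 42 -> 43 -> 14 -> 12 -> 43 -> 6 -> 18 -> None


Step 1: curr=42, set curr.next=prev(None) | reversed so far: 42
Step 2: curr=43, set curr.next=prev(42) | reversed so far: 43 -> 42
Step 3: curr=14, set curr.next=prev(43) | reversed so far: 14 -> 43 -> 42
Step 4: curr=12, set curr.next=prev(14) | reversed so far: 12 -> 14 -> 43 -> 42
Step 5: curr=43, set curr.next=prev(12) | reversed so far: 43 -> 12 -> 14 -> 43 -> 42
Step 6: curr=6, set curr.next=prev(43) | reversed so far: 6 -> 43 -> 12 -> 14 -> 43 -> 42
Step 7: curr=18, set curr.next=prev(6) | reversed so far: 18 -> 6 -> 43 -> 12 -> 14 -> 43 -> 42

18 -> 6 -> 43 -> 12 -> 14 -> 43 -> 42 -> None


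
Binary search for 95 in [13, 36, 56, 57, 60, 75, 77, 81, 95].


Step 1: lo=0, hi=8, mid=4, val=60
Step 2: lo=5, hi=8, mid=6, val=77
Step 3: lo=7, hi=8, mid=7, val=81
Step 4: lo=8, hi=8, mid=8, val=95

Found at index 8


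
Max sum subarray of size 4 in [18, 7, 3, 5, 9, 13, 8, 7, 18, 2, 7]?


[0:4]: 33
[1:5]: 24
[2:6]: 30
[3:7]: 35
[4:8]: 37
[5:9]: 46
[6:10]: 35
[7:11]: 34

Max: 46 at [5:9]


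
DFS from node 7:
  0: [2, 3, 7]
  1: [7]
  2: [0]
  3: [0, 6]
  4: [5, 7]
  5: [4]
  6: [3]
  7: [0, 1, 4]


Visit 7, push [4, 1, 0]
Visit 0, push [3, 2]
Visit 2, push []
Visit 3, push [6]
Visit 6, push []
Visit 1, push []
Visit 4, push [5]
Visit 5, push []

DFS order: [7, 0, 2, 3, 6, 1, 4, 5]


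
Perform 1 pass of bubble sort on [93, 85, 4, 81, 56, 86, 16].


Initial: [93, 85, 4, 81, 56, 86, 16]
Pass 1: [85, 4, 81, 56, 86, 16, 93] (6 swaps)

After 1 pass: [85, 4, 81, 56, 86, 16, 93]


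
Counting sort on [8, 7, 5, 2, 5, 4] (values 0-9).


Input: [8, 7, 5, 2, 5, 4]
Counts: [0, 0, 1, 0, 1, 2, 0, 1, 1, 0]

Sorted: [2, 4, 5, 5, 7, 8]


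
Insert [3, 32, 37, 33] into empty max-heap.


Insert 3: [3]
Insert 32: [32, 3]
Insert 37: [37, 3, 32]
Insert 33: [37, 33, 32, 3]

Final heap: [37, 33, 32, 3]


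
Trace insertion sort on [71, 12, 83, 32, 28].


Initial: [71, 12, 83, 32, 28]
Insert 12: [12, 71, 83, 32, 28]
Insert 83: [12, 71, 83, 32, 28]
Insert 32: [12, 32, 71, 83, 28]
Insert 28: [12, 28, 32, 71, 83]

Sorted: [12, 28, 32, 71, 83]


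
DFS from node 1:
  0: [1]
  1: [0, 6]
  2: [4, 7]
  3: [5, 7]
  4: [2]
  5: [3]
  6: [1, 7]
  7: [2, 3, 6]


Visit 1, push [6, 0]
Visit 0, push []
Visit 6, push [7]
Visit 7, push [3, 2]
Visit 2, push [4]
Visit 4, push []
Visit 3, push [5]
Visit 5, push []

DFS order: [1, 0, 6, 7, 2, 4, 3, 5]


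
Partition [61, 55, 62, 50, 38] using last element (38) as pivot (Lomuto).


Pivot: 38
Place pivot at 0: [38, 55, 62, 50, 61]

Partitioned: [38, 55, 62, 50, 61]


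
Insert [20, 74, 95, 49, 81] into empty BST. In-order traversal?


Insert 20: root
Insert 74: R from 20
Insert 95: R from 20 -> R from 74
Insert 49: R from 20 -> L from 74
Insert 81: R from 20 -> R from 74 -> L from 95

In-order: [20, 49, 74, 81, 95]


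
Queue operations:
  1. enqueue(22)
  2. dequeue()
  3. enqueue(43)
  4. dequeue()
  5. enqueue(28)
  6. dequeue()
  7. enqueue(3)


enqueue(22) -> [22]
dequeue()->22, []
enqueue(43) -> [43]
dequeue()->43, []
enqueue(28) -> [28]
dequeue()->28, []
enqueue(3) -> [3]

Final queue: [3]


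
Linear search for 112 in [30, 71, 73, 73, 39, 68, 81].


i=0: 30!=112
i=1: 71!=112
i=2: 73!=112
i=3: 73!=112
i=4: 39!=112
i=5: 68!=112
i=6: 81!=112

Not found, 7 comps


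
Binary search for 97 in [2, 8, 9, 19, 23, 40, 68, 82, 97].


Step 1: lo=0, hi=8, mid=4, val=23
Step 2: lo=5, hi=8, mid=6, val=68
Step 3: lo=7, hi=8, mid=7, val=82
Step 4: lo=8, hi=8, mid=8, val=97

Found at index 8


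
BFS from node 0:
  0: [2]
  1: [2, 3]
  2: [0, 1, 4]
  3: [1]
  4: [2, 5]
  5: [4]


Visit 0, enqueue [2]
Visit 2, enqueue [1, 4]
Visit 1, enqueue [3]
Visit 4, enqueue [5]
Visit 3, enqueue []
Visit 5, enqueue []

BFS order: [0, 2, 1, 4, 3, 5]


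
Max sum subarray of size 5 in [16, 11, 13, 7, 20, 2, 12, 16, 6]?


[0:5]: 67
[1:6]: 53
[2:7]: 54
[3:8]: 57
[4:9]: 56

Max: 67 at [0:5]


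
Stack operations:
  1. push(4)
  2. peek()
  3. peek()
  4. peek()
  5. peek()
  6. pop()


push(4) -> [4]
peek()->4
peek()->4
peek()->4
peek()->4
pop()->4, []

Final stack: []


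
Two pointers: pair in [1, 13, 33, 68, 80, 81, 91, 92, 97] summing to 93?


lo=0(1)+hi=8(97)=98
lo=0(1)+hi=7(92)=93

Yes: 1+92=93


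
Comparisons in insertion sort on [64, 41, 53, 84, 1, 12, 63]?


Algorithm: insertion sort
Input: [64, 41, 53, 84, 1, 12, 63]
Sorted: [1, 12, 41, 53, 63, 64, 84]

16


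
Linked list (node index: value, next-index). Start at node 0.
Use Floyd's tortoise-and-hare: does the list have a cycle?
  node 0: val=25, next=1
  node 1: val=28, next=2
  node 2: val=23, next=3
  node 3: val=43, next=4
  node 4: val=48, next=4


Floyd's tortoise (slow, +1) and hare (fast, +2):
  init: slow=0, fast=0
  step 1: slow=1, fast=2
  step 2: slow=2, fast=4
  step 3: slow=3, fast=4
  step 4: slow=4, fast=4
  slow == fast at node 4: cycle detected

Cycle: yes


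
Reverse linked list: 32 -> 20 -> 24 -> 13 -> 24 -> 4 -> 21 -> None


Step 1: curr=32, set curr.next=prev(None) | reversed so far: 32
Step 2: curr=20, set curr.next=prev(32) | reversed so far: 20 -> 32
Step 3: curr=24, set curr.next=prev(20) | reversed so far: 24 -> 20 -> 32
Step 4: curr=13, set curr.next=prev(24) | reversed so far: 13 -> 24 -> 20 -> 32
Step 5: curr=24, set curr.next=prev(13) | reversed so far: 24 -> 13 -> 24 -> 20 -> 32
Step 6: curr=4, set curr.next=prev(24) | reversed so far: 4 -> 24 -> 13 -> 24 -> 20 -> 32
Step 7: curr=21, set curr.next=prev(4) | reversed so far: 21 -> 4 -> 24 -> 13 -> 24 -> 20 -> 32

21 -> 4 -> 24 -> 13 -> 24 -> 20 -> 32 -> None


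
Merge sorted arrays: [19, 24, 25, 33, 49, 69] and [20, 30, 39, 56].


Take 19 from A
Take 20 from B
Take 24 from A
Take 25 from A
Take 30 from B
Take 33 from A
Take 39 from B
Take 49 from A
Take 56 from B

Merged: [19, 20, 24, 25, 30, 33, 39, 49, 56, 69]
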